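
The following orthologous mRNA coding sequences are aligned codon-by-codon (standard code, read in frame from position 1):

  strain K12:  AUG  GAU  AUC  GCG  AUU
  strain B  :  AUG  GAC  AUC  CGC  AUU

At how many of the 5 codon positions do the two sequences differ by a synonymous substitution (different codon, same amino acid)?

1

Codon 1: AUG Met / AUG Met — identical.
Codon 2: GAU Asp / GAC Asp — synonymous.
Codon 3: AUC Ile / AUC Ile — identical.
Codon 4: GCG Ala / CGC Arg — nonsynonymous.
Codon 5: AUU Ile / AUU Ile — identical.
Synonymous differences: 1.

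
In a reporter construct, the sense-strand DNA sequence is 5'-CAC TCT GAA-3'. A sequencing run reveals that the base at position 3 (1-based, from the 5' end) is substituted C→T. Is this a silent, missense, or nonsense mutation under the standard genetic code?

Position 3 falls in codon 1: CAC → His.
After the substitution the codon is CAT → His.
Both encode His, so the change is synonymous.

silent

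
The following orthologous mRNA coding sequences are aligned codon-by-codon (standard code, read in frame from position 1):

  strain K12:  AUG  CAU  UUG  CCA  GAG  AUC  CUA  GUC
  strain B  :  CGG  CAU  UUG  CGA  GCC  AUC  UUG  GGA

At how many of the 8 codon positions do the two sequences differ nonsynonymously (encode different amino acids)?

Codon 1: AUG Met / CGG Arg — nonsynonymous.
Codon 2: CAU His / CAU His — identical.
Codon 3: UUG Leu / UUG Leu — identical.
Codon 4: CCA Pro / CGA Arg — nonsynonymous.
Codon 5: GAG Glu / GCC Ala — nonsynonymous.
Codon 6: AUC Ile / AUC Ile — identical.
Codon 7: CUA Leu / UUG Leu — synonymous.
Codon 8: GUC Val / GGA Gly — nonsynonymous.
Nonsynonymous differences: 4.

4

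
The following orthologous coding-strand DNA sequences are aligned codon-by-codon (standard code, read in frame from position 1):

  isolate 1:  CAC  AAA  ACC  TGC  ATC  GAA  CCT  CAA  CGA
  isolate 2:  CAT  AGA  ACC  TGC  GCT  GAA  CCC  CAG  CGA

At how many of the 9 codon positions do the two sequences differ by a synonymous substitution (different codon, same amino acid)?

Codon 1: CAC His / CAT His — synonymous.
Codon 2: AAA Lys / AGA Arg — nonsynonymous.
Codon 3: ACC Thr / ACC Thr — identical.
Codon 4: TGC Cys / TGC Cys — identical.
Codon 5: ATC Ile / GCT Ala — nonsynonymous.
Codon 6: GAA Glu / GAA Glu — identical.
Codon 7: CCT Pro / CCC Pro — synonymous.
Codon 8: CAA Gln / CAG Gln — synonymous.
Codon 9: CGA Arg / CGA Arg — identical.
Synonymous differences: 3.

3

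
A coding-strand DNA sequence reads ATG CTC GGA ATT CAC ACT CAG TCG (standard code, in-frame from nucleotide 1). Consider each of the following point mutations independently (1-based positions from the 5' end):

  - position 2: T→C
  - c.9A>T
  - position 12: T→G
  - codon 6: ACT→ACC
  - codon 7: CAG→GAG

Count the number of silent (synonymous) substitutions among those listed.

2

Codon 1: ATG (Met) → ACG (Thr) — missense.
Codon 3: GGA (Gly) → GGT (Gly) — synonymous.
Codon 4: ATT (Ile) → ATG (Met) — missense.
Codon 6: ACT (Thr) → ACC (Thr) — synonymous.
Codon 7: CAG (Gln) → GAG (Glu) — missense.
Synonymous: 2 of 5.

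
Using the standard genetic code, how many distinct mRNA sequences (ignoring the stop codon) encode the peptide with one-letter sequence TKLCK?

192

Thr: 4 codons.
Lys: 2 codons.
Leu: 6 codons.
Cys: 2 codons.
Lys: 2 codons.
4 × 2 × 6 × 2 × 2 = 192.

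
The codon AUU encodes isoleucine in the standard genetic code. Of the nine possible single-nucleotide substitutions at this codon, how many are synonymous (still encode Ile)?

2

Position 1: none → 0 synonymous.
Position 2: none → 0 synonymous.
Position 3: AUC, AUA → 2 synonymous.
Total: 0 + 0 + 2 = 2.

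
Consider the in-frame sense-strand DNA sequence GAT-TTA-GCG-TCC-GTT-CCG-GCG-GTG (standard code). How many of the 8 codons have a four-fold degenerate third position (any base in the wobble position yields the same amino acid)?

Codon 1 GAT (Asp): third position 2-fold.
Codon 2 TTA (Leu): third position 2-fold.
Codon 3 GCG (Ala): third position 4-fold.
Codon 4 TCC (Ser): third position 4-fold.
Codon 5 GTT (Val): third position 4-fold.
Codon 6 CCG (Pro): third position 4-fold.
Codon 7 GCG (Ala): third position 4-fold.
Codon 8 GTG (Val): third position 4-fold.
Four-fold degenerate third positions: 6.

6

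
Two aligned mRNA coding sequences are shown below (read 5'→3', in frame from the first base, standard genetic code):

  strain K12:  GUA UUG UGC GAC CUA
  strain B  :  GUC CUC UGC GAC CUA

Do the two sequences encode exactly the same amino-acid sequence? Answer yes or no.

Codon 1: GUA Val / GUC Val — synonymous.
Codon 2: UUG Leu / CUC Leu — synonymous.
Codon 3: UGC Cys / UGC Cys — identical.
Codon 4: GAC Asp / GAC Asp — identical.
Codon 5: CUA Leu / CUA Leu — identical.
Nonsynonymous differences: 0 → same protein.

yes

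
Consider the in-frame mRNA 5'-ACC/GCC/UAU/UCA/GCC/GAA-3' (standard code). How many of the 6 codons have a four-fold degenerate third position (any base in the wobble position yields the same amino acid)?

Codon 1 ACC (Thr): third position 4-fold.
Codon 2 GCC (Ala): third position 4-fold.
Codon 3 UAU (Tyr): third position 2-fold.
Codon 4 UCA (Ser): third position 4-fold.
Codon 5 GCC (Ala): third position 4-fold.
Codon 6 GAA (Glu): third position 2-fold.
Four-fold degenerate third positions: 4.

4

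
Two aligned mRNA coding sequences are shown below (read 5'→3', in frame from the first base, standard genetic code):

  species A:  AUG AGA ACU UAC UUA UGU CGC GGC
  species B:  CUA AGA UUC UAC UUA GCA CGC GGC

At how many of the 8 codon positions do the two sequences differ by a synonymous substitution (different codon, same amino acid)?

0

Codon 1: AUG Met / CUA Leu — nonsynonymous.
Codon 2: AGA Arg / AGA Arg — identical.
Codon 3: ACU Thr / UUC Phe — nonsynonymous.
Codon 4: UAC Tyr / UAC Tyr — identical.
Codon 5: UUA Leu / UUA Leu — identical.
Codon 6: UGU Cys / GCA Ala — nonsynonymous.
Codon 7: CGC Arg / CGC Arg — identical.
Codon 8: GGC Gly / GGC Gly — identical.
Synonymous differences: 0.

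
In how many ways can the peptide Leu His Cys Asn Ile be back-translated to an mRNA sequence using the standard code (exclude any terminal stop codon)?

144

Leu: 6 codons.
His: 2 codons.
Cys: 2 codons.
Asn: 2 codons.
Ile: 3 codons.
6 × 2 × 2 × 2 × 3 = 144.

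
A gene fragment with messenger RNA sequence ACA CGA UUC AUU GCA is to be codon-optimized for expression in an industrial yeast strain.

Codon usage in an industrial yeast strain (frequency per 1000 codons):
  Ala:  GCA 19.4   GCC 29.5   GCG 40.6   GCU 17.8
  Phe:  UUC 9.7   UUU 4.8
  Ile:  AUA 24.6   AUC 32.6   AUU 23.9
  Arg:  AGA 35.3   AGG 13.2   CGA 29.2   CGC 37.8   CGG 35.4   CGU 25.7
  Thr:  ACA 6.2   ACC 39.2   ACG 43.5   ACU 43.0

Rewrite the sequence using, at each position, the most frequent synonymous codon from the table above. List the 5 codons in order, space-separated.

ACG CGC UUC AUC GCG

Codon 1 (Thr): best is ACG at 43.5.
Codon 2 (Arg): best is CGC at 37.8.
Codon 3 (Phe): best is UUC at 9.7.
Codon 4 (Ile): best is AUC at 32.6.
Codon 5 (Ala): best is GCG at 40.6.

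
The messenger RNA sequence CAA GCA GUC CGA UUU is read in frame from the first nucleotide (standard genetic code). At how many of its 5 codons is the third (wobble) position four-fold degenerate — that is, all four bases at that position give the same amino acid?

3

Codon 1 CAA (Gln): third position 2-fold.
Codon 2 GCA (Ala): third position 4-fold.
Codon 3 GUC (Val): third position 4-fold.
Codon 4 CGA (Arg): third position 4-fold.
Codon 5 UUU (Phe): third position 2-fold.
Four-fold degenerate third positions: 3.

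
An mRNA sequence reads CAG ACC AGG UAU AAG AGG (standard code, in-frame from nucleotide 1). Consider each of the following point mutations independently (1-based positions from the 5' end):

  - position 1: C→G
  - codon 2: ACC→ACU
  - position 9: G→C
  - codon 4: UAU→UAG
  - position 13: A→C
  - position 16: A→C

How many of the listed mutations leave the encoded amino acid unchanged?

Codon 1: CAG (Gln) → GAG (Glu) — missense.
Codon 2: ACC (Thr) → ACU (Thr) — synonymous.
Codon 3: AGG (Arg) → AGC (Ser) — missense.
Codon 4: UAU (Tyr) → UAG (Stop) — nonsense.
Codon 5: AAG (Lys) → CAG (Gln) — missense.
Codon 6: AGG (Arg) → CGG (Arg) — synonymous.
Synonymous: 2 of 6.

2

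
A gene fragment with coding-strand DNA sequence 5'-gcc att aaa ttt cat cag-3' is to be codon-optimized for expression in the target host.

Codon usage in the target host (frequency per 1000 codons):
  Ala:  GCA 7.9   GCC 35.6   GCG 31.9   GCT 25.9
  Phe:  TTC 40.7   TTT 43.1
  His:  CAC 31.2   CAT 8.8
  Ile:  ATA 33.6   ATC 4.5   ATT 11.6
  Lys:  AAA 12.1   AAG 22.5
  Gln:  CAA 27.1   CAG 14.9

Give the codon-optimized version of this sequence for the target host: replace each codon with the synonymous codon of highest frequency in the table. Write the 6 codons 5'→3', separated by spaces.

GCC ATA AAG TTT CAC CAA

Codon 1 (Ala): best is GCC at 35.6.
Codon 2 (Ile): best is ATA at 33.6.
Codon 3 (Lys): best is AAG at 22.5.
Codon 4 (Phe): best is TTT at 43.1.
Codon 5 (His): best is CAC at 31.2.
Codon 6 (Gln): best is CAA at 27.1.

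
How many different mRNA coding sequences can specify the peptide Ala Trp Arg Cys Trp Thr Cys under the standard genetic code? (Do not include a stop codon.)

Ala: 4 codons.
Trp: 1 codon.
Arg: 6 codons.
Cys: 2 codons.
Trp: 1 codon.
Thr: 4 codons.
Cys: 2 codons.
4 × 1 × 6 × 2 × 1 × 4 × 2 = 384.

384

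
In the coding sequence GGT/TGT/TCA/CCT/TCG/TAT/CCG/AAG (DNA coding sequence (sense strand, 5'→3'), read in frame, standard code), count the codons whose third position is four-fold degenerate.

Codon 1 GGT (Gly): third position 4-fold.
Codon 2 TGT (Cys): third position 2-fold.
Codon 3 TCA (Ser): third position 4-fold.
Codon 4 CCT (Pro): third position 4-fold.
Codon 5 TCG (Ser): third position 4-fold.
Codon 6 TAT (Tyr): third position 2-fold.
Codon 7 CCG (Pro): third position 4-fold.
Codon 8 AAG (Lys): third position 2-fold.
Four-fold degenerate third positions: 5.

5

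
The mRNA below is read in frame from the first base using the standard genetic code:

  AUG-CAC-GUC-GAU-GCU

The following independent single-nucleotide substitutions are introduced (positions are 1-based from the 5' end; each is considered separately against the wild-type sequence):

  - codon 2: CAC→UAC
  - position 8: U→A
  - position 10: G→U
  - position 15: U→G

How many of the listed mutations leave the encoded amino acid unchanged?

Codon 2: CAC (His) → UAC (Tyr) — missense.
Codon 3: GUC (Val) → GAC (Asp) — missense.
Codon 4: GAU (Asp) → UAU (Tyr) — missense.
Codon 5: GCU (Ala) → GCG (Ala) — synonymous.
Synonymous: 1 of 4.

1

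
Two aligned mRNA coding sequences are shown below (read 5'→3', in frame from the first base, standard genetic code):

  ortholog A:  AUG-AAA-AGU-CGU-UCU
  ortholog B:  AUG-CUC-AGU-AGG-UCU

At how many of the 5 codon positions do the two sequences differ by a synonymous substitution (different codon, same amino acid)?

Codon 1: AUG Met / AUG Met — identical.
Codon 2: AAA Lys / CUC Leu — nonsynonymous.
Codon 3: AGU Ser / AGU Ser — identical.
Codon 4: CGU Arg / AGG Arg — synonymous.
Codon 5: UCU Ser / UCU Ser — identical.
Synonymous differences: 1.

1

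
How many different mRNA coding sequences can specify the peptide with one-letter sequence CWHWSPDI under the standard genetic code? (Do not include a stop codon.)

Cys: 2 codons.
Trp: 1 codon.
His: 2 codons.
Trp: 1 codon.
Ser: 6 codons.
Pro: 4 codons.
Asp: 2 codons.
Ile: 3 codons.
2 × 1 × 2 × 1 × 6 × 4 × 2 × 3 = 576.

576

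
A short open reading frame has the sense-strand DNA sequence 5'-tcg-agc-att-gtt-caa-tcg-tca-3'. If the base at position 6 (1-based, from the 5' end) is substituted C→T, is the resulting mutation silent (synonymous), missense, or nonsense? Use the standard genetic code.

Position 6 falls in codon 2: AGC → Ser.
After the substitution the codon is AGT → Ser.
Both encode Ser, so the change is synonymous.

silent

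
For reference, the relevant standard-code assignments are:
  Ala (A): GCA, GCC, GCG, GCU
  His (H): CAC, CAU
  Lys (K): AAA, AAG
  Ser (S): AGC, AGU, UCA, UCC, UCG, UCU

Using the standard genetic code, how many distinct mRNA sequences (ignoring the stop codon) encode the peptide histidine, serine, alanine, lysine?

96

His: 2 codons.
Ser: 6 codons.
Ala: 4 codons.
Lys: 2 codons.
2 × 6 × 4 × 2 = 96.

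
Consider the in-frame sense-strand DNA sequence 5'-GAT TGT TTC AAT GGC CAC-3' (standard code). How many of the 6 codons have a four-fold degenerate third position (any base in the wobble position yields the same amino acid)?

Codon 1 GAT (Asp): third position 2-fold.
Codon 2 TGT (Cys): third position 2-fold.
Codon 3 TTC (Phe): third position 2-fold.
Codon 4 AAT (Asn): third position 2-fold.
Codon 5 GGC (Gly): third position 4-fold.
Codon 6 CAC (His): third position 2-fold.
Four-fold degenerate third positions: 1.

1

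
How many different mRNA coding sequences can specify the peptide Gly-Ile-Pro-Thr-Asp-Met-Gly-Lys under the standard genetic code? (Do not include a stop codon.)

3072

Gly: 4 codons.
Ile: 3 codons.
Pro: 4 codons.
Thr: 4 codons.
Asp: 2 codons.
Met: 1 codon.
Gly: 4 codons.
Lys: 2 codons.
4 × 3 × 4 × 4 × 2 × 1 × 4 × 2 = 3072.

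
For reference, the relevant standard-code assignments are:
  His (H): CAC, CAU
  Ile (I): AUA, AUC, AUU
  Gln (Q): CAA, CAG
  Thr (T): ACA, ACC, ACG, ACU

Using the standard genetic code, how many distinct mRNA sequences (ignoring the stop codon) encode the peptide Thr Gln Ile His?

Thr: 4 codons.
Gln: 2 codons.
Ile: 3 codons.
His: 2 codons.
4 × 2 × 3 × 2 = 48.

48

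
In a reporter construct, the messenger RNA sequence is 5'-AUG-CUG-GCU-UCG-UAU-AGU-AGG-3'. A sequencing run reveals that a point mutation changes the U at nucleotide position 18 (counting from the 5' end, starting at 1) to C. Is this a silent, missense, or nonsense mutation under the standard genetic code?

Position 18 falls in codon 6: AGU → Ser.
After the substitution the codon is AGC → Ser.
Both encode Ser, so the change is synonymous.

silent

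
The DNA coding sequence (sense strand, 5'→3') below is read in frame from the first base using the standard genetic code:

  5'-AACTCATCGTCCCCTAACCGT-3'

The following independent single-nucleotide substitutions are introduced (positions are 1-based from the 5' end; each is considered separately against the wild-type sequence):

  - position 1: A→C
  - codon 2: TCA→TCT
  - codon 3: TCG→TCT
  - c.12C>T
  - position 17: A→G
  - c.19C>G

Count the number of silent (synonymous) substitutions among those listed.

3

Codon 1: AAC (Asn) → CAC (His) — missense.
Codon 2: TCA (Ser) → TCT (Ser) — synonymous.
Codon 3: TCG (Ser) → TCT (Ser) — synonymous.
Codon 4: TCC (Ser) → TCT (Ser) — synonymous.
Codon 6: AAC (Asn) → AGC (Ser) — missense.
Codon 7: CGT (Arg) → GGT (Gly) — missense.
Synonymous: 3 of 6.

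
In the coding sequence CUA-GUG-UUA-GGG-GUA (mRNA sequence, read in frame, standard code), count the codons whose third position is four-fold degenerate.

4

Codon 1 CUA (Leu): third position 4-fold.
Codon 2 GUG (Val): third position 4-fold.
Codon 3 UUA (Leu): third position 2-fold.
Codon 4 GGG (Gly): third position 4-fold.
Codon 5 GUA (Val): third position 4-fold.
Four-fold degenerate third positions: 4.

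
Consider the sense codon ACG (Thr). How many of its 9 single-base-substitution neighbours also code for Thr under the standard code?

3

Position 1: none → 0 synonymous.
Position 2: none → 0 synonymous.
Position 3: ACT, ACC, ACA → 3 synonymous.
Total: 0 + 0 + 3 = 3.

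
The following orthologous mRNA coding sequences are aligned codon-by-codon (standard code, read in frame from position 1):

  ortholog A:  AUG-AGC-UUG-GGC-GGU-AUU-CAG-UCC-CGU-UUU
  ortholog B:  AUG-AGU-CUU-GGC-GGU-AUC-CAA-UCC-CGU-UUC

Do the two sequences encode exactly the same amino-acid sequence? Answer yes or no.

yes

Codon 1: AUG Met / AUG Met — identical.
Codon 2: AGC Ser / AGU Ser — synonymous.
Codon 3: UUG Leu / CUU Leu — synonymous.
Codon 4: GGC Gly / GGC Gly — identical.
Codon 5: GGU Gly / GGU Gly — identical.
Codon 6: AUU Ile / AUC Ile — synonymous.
Codon 7: CAG Gln / CAA Gln — synonymous.
Codon 8: UCC Ser / UCC Ser — identical.
Codon 9: CGU Arg / CGU Arg — identical.
Codon 10: UUU Phe / UUC Phe — synonymous.
Nonsynonymous differences: 0 → same protein.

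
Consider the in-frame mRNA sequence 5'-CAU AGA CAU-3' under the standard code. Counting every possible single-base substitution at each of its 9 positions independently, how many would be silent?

Codon 1 (CAU, His): 1 synonymous substitution.
Codon 2 (AGA, Arg): 2 synonymous substitutions.
Codon 3 (CAU, His): 1 synonymous substitution.
Total: 1 + 2 + 1 = 4.

4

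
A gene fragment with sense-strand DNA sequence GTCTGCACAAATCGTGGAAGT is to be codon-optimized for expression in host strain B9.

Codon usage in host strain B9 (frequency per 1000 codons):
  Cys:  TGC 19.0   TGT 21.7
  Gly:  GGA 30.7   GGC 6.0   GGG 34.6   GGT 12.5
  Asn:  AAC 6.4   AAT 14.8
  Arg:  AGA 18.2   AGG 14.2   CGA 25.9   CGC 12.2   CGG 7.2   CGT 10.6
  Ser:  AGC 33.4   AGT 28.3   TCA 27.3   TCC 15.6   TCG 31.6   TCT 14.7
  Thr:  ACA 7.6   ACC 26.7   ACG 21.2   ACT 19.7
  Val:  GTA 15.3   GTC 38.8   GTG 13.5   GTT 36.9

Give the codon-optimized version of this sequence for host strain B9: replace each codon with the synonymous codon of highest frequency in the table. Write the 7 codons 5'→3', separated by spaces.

Codon 1 (Val): best is GTC at 38.8.
Codon 2 (Cys): best is TGT at 21.7.
Codon 3 (Thr): best is ACC at 26.7.
Codon 4 (Asn): best is AAT at 14.8.
Codon 5 (Arg): best is CGA at 25.9.
Codon 6 (Gly): best is GGG at 34.6.
Codon 7 (Ser): best is AGC at 33.4.

GTC TGT ACC AAT CGA GGG AGC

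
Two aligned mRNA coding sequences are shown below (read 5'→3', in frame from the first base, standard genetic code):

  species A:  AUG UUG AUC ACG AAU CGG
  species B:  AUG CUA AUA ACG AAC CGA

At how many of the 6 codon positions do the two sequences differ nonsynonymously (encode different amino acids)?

0

Codon 1: AUG Met / AUG Met — identical.
Codon 2: UUG Leu / CUA Leu — synonymous.
Codon 3: AUC Ile / AUA Ile — synonymous.
Codon 4: ACG Thr / ACG Thr — identical.
Codon 5: AAU Asn / AAC Asn — synonymous.
Codon 6: CGG Arg / CGA Arg — synonymous.
Nonsynonymous differences: 0.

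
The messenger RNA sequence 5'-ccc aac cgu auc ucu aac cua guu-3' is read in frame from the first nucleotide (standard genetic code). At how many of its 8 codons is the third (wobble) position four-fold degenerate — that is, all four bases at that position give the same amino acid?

Codon 1 CCC (Pro): third position 4-fold.
Codon 2 AAC (Asn): third position 2-fold.
Codon 3 CGU (Arg): third position 4-fold.
Codon 4 AUC (Ile): third position 3-fold.
Codon 5 UCU (Ser): third position 4-fold.
Codon 6 AAC (Asn): third position 2-fold.
Codon 7 CUA (Leu): third position 4-fold.
Codon 8 GUU (Val): third position 4-fold.
Four-fold degenerate third positions: 5.

5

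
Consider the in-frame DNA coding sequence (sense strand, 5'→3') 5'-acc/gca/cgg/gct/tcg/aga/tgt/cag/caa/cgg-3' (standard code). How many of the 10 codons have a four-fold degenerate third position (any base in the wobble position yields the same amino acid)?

Codon 1 ACC (Thr): third position 4-fold.
Codon 2 GCA (Ala): third position 4-fold.
Codon 3 CGG (Arg): third position 4-fold.
Codon 4 GCT (Ala): third position 4-fold.
Codon 5 TCG (Ser): third position 4-fold.
Codon 6 AGA (Arg): third position 2-fold.
Codon 7 TGT (Cys): third position 2-fold.
Codon 8 CAG (Gln): third position 2-fold.
Codon 9 CAA (Gln): third position 2-fold.
Codon 10 CGG (Arg): third position 4-fold.
Four-fold degenerate third positions: 6.

6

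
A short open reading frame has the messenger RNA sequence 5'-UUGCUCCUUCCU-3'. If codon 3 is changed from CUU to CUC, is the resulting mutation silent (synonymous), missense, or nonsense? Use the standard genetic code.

Position 9 falls in codon 3: CUU → Leu.
After the substitution the codon is CUC → Leu.
Both encode Leu, so the change is synonymous.

silent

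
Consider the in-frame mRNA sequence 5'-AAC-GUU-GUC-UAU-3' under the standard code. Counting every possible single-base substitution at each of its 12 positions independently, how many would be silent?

8

Codon 1 (AAC, Asn): 1 synonymous substitution.
Codon 2 (GUU, Val): 3 synonymous substitutions.
Codon 3 (GUC, Val): 3 synonymous substitutions.
Codon 4 (UAU, Tyr): 1 synonymous substitution.
Total: 1 + 3 + 3 + 1 = 8.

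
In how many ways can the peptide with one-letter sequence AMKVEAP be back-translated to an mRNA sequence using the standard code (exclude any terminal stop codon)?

Ala: 4 codons.
Met: 1 codon.
Lys: 2 codons.
Val: 4 codons.
Glu: 2 codons.
Ala: 4 codons.
Pro: 4 codons.
4 × 1 × 2 × 4 × 2 × 4 × 4 = 1024.

1024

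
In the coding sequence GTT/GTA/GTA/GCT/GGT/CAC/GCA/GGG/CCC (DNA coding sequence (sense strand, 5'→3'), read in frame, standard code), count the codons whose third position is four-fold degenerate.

Codon 1 GTT (Val): third position 4-fold.
Codon 2 GTA (Val): third position 4-fold.
Codon 3 GTA (Val): third position 4-fold.
Codon 4 GCT (Ala): third position 4-fold.
Codon 5 GGT (Gly): third position 4-fold.
Codon 6 CAC (His): third position 2-fold.
Codon 7 GCA (Ala): third position 4-fold.
Codon 8 GGG (Gly): third position 4-fold.
Codon 9 CCC (Pro): third position 4-fold.
Four-fold degenerate third positions: 8.

8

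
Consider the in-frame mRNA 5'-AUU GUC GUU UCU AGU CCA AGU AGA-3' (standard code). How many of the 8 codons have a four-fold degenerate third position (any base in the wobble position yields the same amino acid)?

4

Codon 1 AUU (Ile): third position 3-fold.
Codon 2 GUC (Val): third position 4-fold.
Codon 3 GUU (Val): third position 4-fold.
Codon 4 UCU (Ser): third position 4-fold.
Codon 5 AGU (Ser): third position 2-fold.
Codon 6 CCA (Pro): third position 4-fold.
Codon 7 AGU (Ser): third position 2-fold.
Codon 8 AGA (Arg): third position 2-fold.
Four-fold degenerate third positions: 4.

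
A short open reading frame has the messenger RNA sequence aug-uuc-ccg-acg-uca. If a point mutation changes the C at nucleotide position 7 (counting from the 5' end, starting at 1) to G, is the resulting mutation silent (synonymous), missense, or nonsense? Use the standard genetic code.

Position 7 falls in codon 3: CCG → Pro.
After the substitution the codon is GCG → Ala.
Pro ≠ Ala, so this is a missense mutation.

missense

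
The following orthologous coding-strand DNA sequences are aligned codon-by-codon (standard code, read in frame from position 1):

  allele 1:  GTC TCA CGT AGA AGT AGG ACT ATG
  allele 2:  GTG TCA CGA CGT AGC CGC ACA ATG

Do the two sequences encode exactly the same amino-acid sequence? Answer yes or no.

Codon 1: GTC Val / GTG Val — synonymous.
Codon 2: TCA Ser / TCA Ser — identical.
Codon 3: CGT Arg / CGA Arg — synonymous.
Codon 4: AGA Arg / CGT Arg — synonymous.
Codon 5: AGT Ser / AGC Ser — synonymous.
Codon 6: AGG Arg / CGC Arg — synonymous.
Codon 7: ACT Thr / ACA Thr — synonymous.
Codon 8: ATG Met / ATG Met — identical.
Nonsynonymous differences: 0 → same protein.

yes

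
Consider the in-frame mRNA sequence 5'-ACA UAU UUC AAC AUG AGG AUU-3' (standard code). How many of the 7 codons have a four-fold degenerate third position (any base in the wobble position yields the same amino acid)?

1

Codon 1 ACA (Thr): third position 4-fold.
Codon 2 UAU (Tyr): third position 2-fold.
Codon 3 UUC (Phe): third position 2-fold.
Codon 4 AAC (Asn): third position 2-fold.
Codon 5 AUG (Met): third position 1-fold.
Codon 6 AGG (Arg): third position 2-fold.
Codon 7 AUU (Ile): third position 3-fold.
Four-fold degenerate third positions: 1.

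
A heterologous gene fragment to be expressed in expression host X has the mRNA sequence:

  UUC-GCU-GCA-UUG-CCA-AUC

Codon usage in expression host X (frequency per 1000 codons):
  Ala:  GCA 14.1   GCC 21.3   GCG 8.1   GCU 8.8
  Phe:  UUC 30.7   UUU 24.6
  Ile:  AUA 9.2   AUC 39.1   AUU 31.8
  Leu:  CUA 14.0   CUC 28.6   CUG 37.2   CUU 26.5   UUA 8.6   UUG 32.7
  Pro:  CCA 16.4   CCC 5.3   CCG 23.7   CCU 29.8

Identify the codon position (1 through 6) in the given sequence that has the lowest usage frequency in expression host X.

2

Codon 1 UUC (Phe): 30.7 per 1000.
Codon 2 GCU (Ala): 8.8 per 1000.
Codon 3 GCA (Ala): 14.1 per 1000.
Codon 4 UUG (Leu): 32.7 per 1000.
Codon 5 CCA (Pro): 16.4 per 1000.
Codon 6 AUC (Ile): 39.1 per 1000.
Lowest frequency is 8.8 at codon 2.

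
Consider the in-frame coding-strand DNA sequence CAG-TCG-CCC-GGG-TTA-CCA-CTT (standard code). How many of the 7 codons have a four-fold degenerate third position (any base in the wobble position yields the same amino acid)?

Codon 1 CAG (Gln): third position 2-fold.
Codon 2 TCG (Ser): third position 4-fold.
Codon 3 CCC (Pro): third position 4-fold.
Codon 4 GGG (Gly): third position 4-fold.
Codon 5 TTA (Leu): third position 2-fold.
Codon 6 CCA (Pro): third position 4-fold.
Codon 7 CTT (Leu): third position 4-fold.
Four-fold degenerate third positions: 5.

5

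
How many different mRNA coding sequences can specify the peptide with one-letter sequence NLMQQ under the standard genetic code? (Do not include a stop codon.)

Asn: 2 codons.
Leu: 6 codons.
Met: 1 codon.
Gln: 2 codons.
Gln: 2 codons.
2 × 6 × 1 × 2 × 2 = 48.

48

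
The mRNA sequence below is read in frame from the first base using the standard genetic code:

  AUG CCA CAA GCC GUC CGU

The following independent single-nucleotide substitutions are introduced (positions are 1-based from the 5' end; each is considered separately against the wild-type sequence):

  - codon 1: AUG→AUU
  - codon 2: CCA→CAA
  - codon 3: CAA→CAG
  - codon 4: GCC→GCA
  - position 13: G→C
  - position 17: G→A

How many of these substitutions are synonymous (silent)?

2

Codon 1: AUG (Met) → AUU (Ile) — missense.
Codon 2: CCA (Pro) → CAA (Gln) — missense.
Codon 3: CAA (Gln) → CAG (Gln) — synonymous.
Codon 4: GCC (Ala) → GCA (Ala) — synonymous.
Codon 5: GUC (Val) → CUC (Leu) — missense.
Codon 6: CGU (Arg) → CAU (His) — missense.
Synonymous: 2 of 6.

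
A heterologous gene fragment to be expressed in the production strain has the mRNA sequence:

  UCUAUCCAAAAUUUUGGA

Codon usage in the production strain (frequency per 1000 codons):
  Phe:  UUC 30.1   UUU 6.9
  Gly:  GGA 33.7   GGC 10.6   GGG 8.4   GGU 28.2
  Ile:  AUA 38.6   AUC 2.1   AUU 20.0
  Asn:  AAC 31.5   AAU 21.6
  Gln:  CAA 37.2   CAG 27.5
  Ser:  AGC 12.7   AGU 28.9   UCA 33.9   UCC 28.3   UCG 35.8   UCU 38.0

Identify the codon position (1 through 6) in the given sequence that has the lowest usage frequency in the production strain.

Codon 1 UCU (Ser): 38.0 per 1000.
Codon 2 AUC (Ile): 2.1 per 1000.
Codon 3 CAA (Gln): 37.2 per 1000.
Codon 4 AAU (Asn): 21.6 per 1000.
Codon 5 UUU (Phe): 6.9 per 1000.
Codon 6 GGA (Gly): 33.7 per 1000.
Lowest frequency is 2.1 at codon 2.

2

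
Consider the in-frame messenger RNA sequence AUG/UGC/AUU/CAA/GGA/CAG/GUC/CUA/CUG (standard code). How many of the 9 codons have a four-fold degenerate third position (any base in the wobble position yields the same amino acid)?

Codon 1 AUG (Met): third position 1-fold.
Codon 2 UGC (Cys): third position 2-fold.
Codon 3 AUU (Ile): third position 3-fold.
Codon 4 CAA (Gln): third position 2-fold.
Codon 5 GGA (Gly): third position 4-fold.
Codon 6 CAG (Gln): third position 2-fold.
Codon 7 GUC (Val): third position 4-fold.
Codon 8 CUA (Leu): third position 4-fold.
Codon 9 CUG (Leu): third position 4-fold.
Four-fold degenerate third positions: 4.

4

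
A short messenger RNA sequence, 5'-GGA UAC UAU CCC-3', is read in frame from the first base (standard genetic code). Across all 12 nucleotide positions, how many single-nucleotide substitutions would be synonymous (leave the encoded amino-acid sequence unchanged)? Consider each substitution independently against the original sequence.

Codon 1 (GGA, Gly): 3 synonymous substitutions.
Codon 2 (UAC, Tyr): 1 synonymous substitution.
Codon 3 (UAU, Tyr): 1 synonymous substitution.
Codon 4 (CCC, Pro): 3 synonymous substitutions.
Total: 3 + 1 + 1 + 3 = 8.

8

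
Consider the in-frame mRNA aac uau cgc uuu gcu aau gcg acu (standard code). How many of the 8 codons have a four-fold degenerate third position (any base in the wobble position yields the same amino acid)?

Codon 1 AAC (Asn): third position 2-fold.
Codon 2 UAU (Tyr): third position 2-fold.
Codon 3 CGC (Arg): third position 4-fold.
Codon 4 UUU (Phe): third position 2-fold.
Codon 5 GCU (Ala): third position 4-fold.
Codon 6 AAU (Asn): third position 2-fold.
Codon 7 GCG (Ala): third position 4-fold.
Codon 8 ACU (Thr): third position 4-fold.
Four-fold degenerate third positions: 4.

4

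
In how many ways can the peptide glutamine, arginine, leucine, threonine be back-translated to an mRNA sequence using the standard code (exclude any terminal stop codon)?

Gln: 2 codons.
Arg: 6 codons.
Leu: 6 codons.
Thr: 4 codons.
2 × 6 × 6 × 4 = 288.

288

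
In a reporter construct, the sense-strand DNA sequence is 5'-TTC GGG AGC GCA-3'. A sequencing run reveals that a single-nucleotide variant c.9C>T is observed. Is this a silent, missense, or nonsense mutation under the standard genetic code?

silent

Position 9 falls in codon 3: AGC → Ser.
After the substitution the codon is AGT → Ser.
Both encode Ser, so the change is synonymous.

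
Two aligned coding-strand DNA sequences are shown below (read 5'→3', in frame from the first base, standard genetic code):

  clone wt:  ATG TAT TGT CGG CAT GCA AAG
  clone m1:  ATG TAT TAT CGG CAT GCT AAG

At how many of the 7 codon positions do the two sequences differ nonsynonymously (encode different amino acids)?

Codon 1: ATG Met / ATG Met — identical.
Codon 2: TAT Tyr / TAT Tyr — identical.
Codon 3: TGT Cys / TAT Tyr — nonsynonymous.
Codon 4: CGG Arg / CGG Arg — identical.
Codon 5: CAT His / CAT His — identical.
Codon 6: GCA Ala / GCT Ala — synonymous.
Codon 7: AAG Lys / AAG Lys — identical.
Nonsynonymous differences: 1.

1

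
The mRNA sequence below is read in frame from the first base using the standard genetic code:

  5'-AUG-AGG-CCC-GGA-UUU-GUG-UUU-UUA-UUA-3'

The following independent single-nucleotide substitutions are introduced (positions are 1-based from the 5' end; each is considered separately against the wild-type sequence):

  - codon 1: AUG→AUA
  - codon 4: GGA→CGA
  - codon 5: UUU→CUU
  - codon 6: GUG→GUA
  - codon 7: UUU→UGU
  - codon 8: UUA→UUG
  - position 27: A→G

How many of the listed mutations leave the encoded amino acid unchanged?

Codon 1: AUG (Met) → AUA (Ile) — missense.
Codon 4: GGA (Gly) → CGA (Arg) — missense.
Codon 5: UUU (Phe) → CUU (Leu) — missense.
Codon 6: GUG (Val) → GUA (Val) — synonymous.
Codon 7: UUU (Phe) → UGU (Cys) — missense.
Codon 8: UUA (Leu) → UUG (Leu) — synonymous.
Codon 9: UUA (Leu) → UUG (Leu) — synonymous.
Synonymous: 3 of 7.

3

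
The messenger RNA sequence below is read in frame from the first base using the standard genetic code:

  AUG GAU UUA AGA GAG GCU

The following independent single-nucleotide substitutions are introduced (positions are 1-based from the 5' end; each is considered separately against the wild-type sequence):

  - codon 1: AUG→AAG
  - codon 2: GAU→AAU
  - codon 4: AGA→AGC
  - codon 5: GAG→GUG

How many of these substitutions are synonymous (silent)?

Codon 1: AUG (Met) → AAG (Lys) — missense.
Codon 2: GAU (Asp) → AAU (Asn) — missense.
Codon 4: AGA (Arg) → AGC (Ser) — missense.
Codon 5: GAG (Glu) → GUG (Val) — missense.
Synonymous: 0 of 4.

0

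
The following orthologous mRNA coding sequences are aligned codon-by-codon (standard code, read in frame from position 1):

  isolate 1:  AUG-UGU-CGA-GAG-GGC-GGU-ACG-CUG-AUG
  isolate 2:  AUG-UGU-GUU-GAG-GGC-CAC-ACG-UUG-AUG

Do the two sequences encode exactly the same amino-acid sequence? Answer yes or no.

Codon 1: AUG Met / AUG Met — identical.
Codon 2: UGU Cys / UGU Cys — identical.
Codon 3: CGA Arg / GUU Val — nonsynonymous.
Codon 4: GAG Glu / GAG Glu — identical.
Codon 5: GGC Gly / GGC Gly — identical.
Codon 6: GGU Gly / CAC His — nonsynonymous.
Codon 7: ACG Thr / ACG Thr — identical.
Codon 8: CUG Leu / UUG Leu — synonymous.
Codon 9: AUG Met / AUG Met — identical.
Nonsynonymous differences: 2 → different protein.

no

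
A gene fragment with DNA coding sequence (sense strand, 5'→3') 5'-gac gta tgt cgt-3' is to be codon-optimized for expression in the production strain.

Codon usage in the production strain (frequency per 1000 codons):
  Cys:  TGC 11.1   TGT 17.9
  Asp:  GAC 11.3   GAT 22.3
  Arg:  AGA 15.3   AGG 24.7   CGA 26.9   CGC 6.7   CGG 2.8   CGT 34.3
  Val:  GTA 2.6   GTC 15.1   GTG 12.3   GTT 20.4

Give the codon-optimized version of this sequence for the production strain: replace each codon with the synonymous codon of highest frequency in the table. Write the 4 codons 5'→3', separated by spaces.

Codon 1 (Asp): best is GAT at 22.3.
Codon 2 (Val): best is GTT at 20.4.
Codon 3 (Cys): best is TGT at 17.9.
Codon 4 (Arg): best is CGT at 34.3.

GAT GTT TGT CGT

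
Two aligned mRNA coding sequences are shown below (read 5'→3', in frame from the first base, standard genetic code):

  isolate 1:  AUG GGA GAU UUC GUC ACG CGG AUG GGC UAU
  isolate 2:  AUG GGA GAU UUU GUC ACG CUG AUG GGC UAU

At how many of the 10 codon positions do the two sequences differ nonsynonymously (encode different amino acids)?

1

Codon 1: AUG Met / AUG Met — identical.
Codon 2: GGA Gly / GGA Gly — identical.
Codon 3: GAU Asp / GAU Asp — identical.
Codon 4: UUC Phe / UUU Phe — synonymous.
Codon 5: GUC Val / GUC Val — identical.
Codon 6: ACG Thr / ACG Thr — identical.
Codon 7: CGG Arg / CUG Leu — nonsynonymous.
Codon 8: AUG Met / AUG Met — identical.
Codon 9: GGC Gly / GGC Gly — identical.
Codon 10: UAU Tyr / UAU Tyr — identical.
Nonsynonymous differences: 1.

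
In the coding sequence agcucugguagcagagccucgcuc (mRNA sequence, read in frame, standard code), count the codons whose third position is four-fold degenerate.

5

Codon 1 AGC (Ser): third position 2-fold.
Codon 2 UCU (Ser): third position 4-fold.
Codon 3 GGU (Gly): third position 4-fold.
Codon 4 AGC (Ser): third position 2-fold.
Codon 5 AGA (Arg): third position 2-fold.
Codon 6 GCC (Ala): third position 4-fold.
Codon 7 UCG (Ser): third position 4-fold.
Codon 8 CUC (Leu): third position 4-fold.
Four-fold degenerate third positions: 5.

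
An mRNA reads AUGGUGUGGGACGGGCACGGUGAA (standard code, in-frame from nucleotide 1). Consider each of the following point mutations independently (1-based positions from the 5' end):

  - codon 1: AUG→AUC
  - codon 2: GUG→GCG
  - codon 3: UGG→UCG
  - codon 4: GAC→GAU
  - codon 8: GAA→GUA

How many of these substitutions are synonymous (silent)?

Codon 1: AUG (Met) → AUC (Ile) — missense.
Codon 2: GUG (Val) → GCG (Ala) — missense.
Codon 3: UGG (Trp) → UCG (Ser) — missense.
Codon 4: GAC (Asp) → GAU (Asp) — synonymous.
Codon 8: GAA (Glu) → GUA (Val) — missense.
Synonymous: 1 of 5.

1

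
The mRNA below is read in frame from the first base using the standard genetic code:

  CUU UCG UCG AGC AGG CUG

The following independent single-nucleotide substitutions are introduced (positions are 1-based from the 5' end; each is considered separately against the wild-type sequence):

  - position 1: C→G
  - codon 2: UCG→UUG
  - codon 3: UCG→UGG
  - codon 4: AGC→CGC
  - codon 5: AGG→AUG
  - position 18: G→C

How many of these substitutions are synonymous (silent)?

1

Codon 1: CUU (Leu) → GUU (Val) — missense.
Codon 2: UCG (Ser) → UUG (Leu) — missense.
Codon 3: UCG (Ser) → UGG (Trp) — missense.
Codon 4: AGC (Ser) → CGC (Arg) — missense.
Codon 5: AGG (Arg) → AUG (Met) — missense.
Codon 6: CUG (Leu) → CUC (Leu) — synonymous.
Synonymous: 1 of 6.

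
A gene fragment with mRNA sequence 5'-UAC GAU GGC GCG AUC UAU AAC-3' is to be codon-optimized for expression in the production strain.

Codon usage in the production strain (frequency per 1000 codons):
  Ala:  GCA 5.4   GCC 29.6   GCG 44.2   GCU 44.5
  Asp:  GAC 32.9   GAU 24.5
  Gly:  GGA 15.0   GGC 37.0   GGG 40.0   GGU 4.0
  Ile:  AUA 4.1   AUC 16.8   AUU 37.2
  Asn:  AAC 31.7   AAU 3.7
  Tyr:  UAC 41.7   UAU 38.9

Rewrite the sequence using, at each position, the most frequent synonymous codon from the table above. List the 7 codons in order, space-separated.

UAC GAC GGG GCU AUU UAC AAC

Codon 1 (Tyr): best is UAC at 41.7.
Codon 2 (Asp): best is GAC at 32.9.
Codon 3 (Gly): best is GGG at 40.0.
Codon 4 (Ala): best is GCU at 44.5.
Codon 5 (Ile): best is AUU at 37.2.
Codon 6 (Tyr): best is UAC at 41.7.
Codon 7 (Asn): best is AAC at 31.7.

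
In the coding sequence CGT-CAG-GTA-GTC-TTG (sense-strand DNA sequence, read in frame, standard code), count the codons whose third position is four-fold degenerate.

Codon 1 CGT (Arg): third position 4-fold.
Codon 2 CAG (Gln): third position 2-fold.
Codon 3 GTA (Val): third position 4-fold.
Codon 4 GTC (Val): third position 4-fold.
Codon 5 TTG (Leu): third position 2-fold.
Four-fold degenerate third positions: 3.

3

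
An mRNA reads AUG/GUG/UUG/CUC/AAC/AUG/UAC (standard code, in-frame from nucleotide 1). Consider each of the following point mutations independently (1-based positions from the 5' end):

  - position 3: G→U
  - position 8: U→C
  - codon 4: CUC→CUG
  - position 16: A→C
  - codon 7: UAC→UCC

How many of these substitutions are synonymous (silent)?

1

Codon 1: AUG (Met) → AUU (Ile) — missense.
Codon 3: UUG (Leu) → UCG (Ser) — missense.
Codon 4: CUC (Leu) → CUG (Leu) — synonymous.
Codon 6: AUG (Met) → CUG (Leu) — missense.
Codon 7: UAC (Tyr) → UCC (Ser) — missense.
Synonymous: 1 of 5.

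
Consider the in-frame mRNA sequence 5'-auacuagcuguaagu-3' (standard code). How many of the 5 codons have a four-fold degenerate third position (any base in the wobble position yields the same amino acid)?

Codon 1 AUA (Ile): third position 3-fold.
Codon 2 CUA (Leu): third position 4-fold.
Codon 3 GCU (Ala): third position 4-fold.
Codon 4 GUA (Val): third position 4-fold.
Codon 5 AGU (Ser): third position 2-fold.
Four-fold degenerate third positions: 3.

3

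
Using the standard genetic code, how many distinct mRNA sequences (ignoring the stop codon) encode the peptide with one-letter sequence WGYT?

Trp: 1 codon.
Gly: 4 codons.
Tyr: 2 codons.
Thr: 4 codons.
1 × 4 × 2 × 4 = 32.

32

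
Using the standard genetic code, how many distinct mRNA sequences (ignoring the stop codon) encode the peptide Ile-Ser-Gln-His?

72

Ile: 3 codons.
Ser: 6 codons.
Gln: 2 codons.
His: 2 codons.
3 × 6 × 2 × 2 = 72.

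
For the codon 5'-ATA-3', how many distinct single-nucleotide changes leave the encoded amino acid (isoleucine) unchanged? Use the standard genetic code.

Position 1: none → 0 synonymous.
Position 2: none → 0 synonymous.
Position 3: ATT, ATC → 2 synonymous.
Total: 0 + 0 + 2 = 2.

2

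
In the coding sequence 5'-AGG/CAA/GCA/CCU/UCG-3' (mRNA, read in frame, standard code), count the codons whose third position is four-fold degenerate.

3

Codon 1 AGG (Arg): third position 2-fold.
Codon 2 CAA (Gln): third position 2-fold.
Codon 3 GCA (Ala): third position 4-fold.
Codon 4 CCU (Pro): third position 4-fold.
Codon 5 UCG (Ser): third position 4-fold.
Four-fold degenerate third positions: 3.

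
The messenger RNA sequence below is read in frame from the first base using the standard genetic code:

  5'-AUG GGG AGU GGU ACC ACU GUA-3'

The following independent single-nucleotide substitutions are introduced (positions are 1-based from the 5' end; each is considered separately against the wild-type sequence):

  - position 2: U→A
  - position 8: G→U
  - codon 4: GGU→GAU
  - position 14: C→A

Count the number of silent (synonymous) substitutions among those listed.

0

Codon 1: AUG (Met) → AAG (Lys) — missense.
Codon 3: AGU (Ser) → AUU (Ile) — missense.
Codon 4: GGU (Gly) → GAU (Asp) — missense.
Codon 5: ACC (Thr) → AAC (Asn) — missense.
Synonymous: 0 of 4.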